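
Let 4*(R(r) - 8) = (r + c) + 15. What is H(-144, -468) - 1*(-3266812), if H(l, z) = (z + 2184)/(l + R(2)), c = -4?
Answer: 578223436/177 ≈ 3.2668e+6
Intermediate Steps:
R(r) = 43/4 + r/4 (R(r) = 8 + ((r - 4) + 15)/4 = 8 + ((-4 + r) + 15)/4 = 8 + (11 + r)/4 = 8 + (11/4 + r/4) = 43/4 + r/4)
H(l, z) = (2184 + z)/(45/4 + l) (H(l, z) = (z + 2184)/(l + (43/4 + (1/4)*2)) = (2184 + z)/(l + (43/4 + 1/2)) = (2184 + z)/(l + 45/4) = (2184 + z)/(45/4 + l))
H(-144, -468) - 1*(-3266812) = 4*(2184 - 468)/(45 + 4*(-144)) - 1*(-3266812) = 4*1716/(45 - 576) + 3266812 = 4*1716/(-531) + 3266812 = 4*(-1/531)*1716 + 3266812 = -2288/177 + 3266812 = 578223436/177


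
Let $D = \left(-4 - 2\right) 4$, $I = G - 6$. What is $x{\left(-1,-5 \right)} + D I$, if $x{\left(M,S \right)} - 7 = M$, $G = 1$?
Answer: $126$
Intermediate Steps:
$x{\left(M,S \right)} = 7 + M$
$I = -5$ ($I = 1 - 6 = -5$)
$D = -24$ ($D = \left(-6\right) 4 = -24$)
$x{\left(-1,-5 \right)} + D I = \left(7 - 1\right) - -120 = 6 + 120 = 126$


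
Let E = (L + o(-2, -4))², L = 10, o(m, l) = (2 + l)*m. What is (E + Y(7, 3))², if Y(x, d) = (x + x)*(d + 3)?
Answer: 78400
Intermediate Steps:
o(m, l) = m*(2 + l)
Y(x, d) = 2*x*(3 + d) (Y(x, d) = (2*x)*(3 + d) = 2*x*(3 + d))
E = 196 (E = (10 - 2*(2 - 4))² = (10 - 2*(-2))² = (10 + 4)² = 14² = 196)
(E + Y(7, 3))² = (196 + 2*7*(3 + 3))² = (196 + 2*7*6)² = (196 + 84)² = 280² = 78400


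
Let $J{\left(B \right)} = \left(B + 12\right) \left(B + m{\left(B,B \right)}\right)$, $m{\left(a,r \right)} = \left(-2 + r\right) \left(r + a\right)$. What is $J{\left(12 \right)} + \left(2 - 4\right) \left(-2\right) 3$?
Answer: $6060$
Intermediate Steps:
$m{\left(a,r \right)} = \left(-2 + r\right) \left(a + r\right)$
$J{\left(B \right)} = \left(12 + B\right) \left(- 3 B + 2 B^{2}\right)$ ($J{\left(B \right)} = \left(B + 12\right) \left(B + \left(B^{2} - 2 B - 2 B + B B\right)\right) = \left(12 + B\right) \left(B + \left(B^{2} - 2 B - 2 B + B^{2}\right)\right) = \left(12 + B\right) \left(B + \left(- 4 B + 2 B^{2}\right)\right) = \left(12 + B\right) \left(- 3 B + 2 B^{2}\right)$)
$J{\left(12 \right)} + \left(2 - 4\right) \left(-2\right) 3 = 12 \left(-36 + 2 \cdot 12^{2} + 21 \cdot 12\right) + \left(2 - 4\right) \left(-2\right) 3 = 12 \left(-36 + 2 \cdot 144 + 252\right) + \left(-2\right) \left(-2\right) 3 = 12 \left(-36 + 288 + 252\right) + 4 \cdot 3 = 12 \cdot 504 + 12 = 6048 + 12 = 6060$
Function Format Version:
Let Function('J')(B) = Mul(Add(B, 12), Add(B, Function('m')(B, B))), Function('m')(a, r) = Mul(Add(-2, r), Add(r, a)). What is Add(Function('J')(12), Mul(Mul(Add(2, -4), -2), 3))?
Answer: 6060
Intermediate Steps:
Function('m')(a, r) = Mul(Add(-2, r), Add(a, r))
Function('J')(B) = Mul(Add(12, B), Add(Mul(-3, B), Mul(2, Pow(B, 2)))) (Function('J')(B) = Mul(Add(B, 12), Add(B, Add(Pow(B, 2), Mul(-2, B), Mul(-2, B), Mul(B, B)))) = Mul(Add(12, B), Add(B, Add(Pow(B, 2), Mul(-2, B), Mul(-2, B), Pow(B, 2)))) = Mul(Add(12, B), Add(B, Add(Mul(-4, B), Mul(2, Pow(B, 2))))) = Mul(Add(12, B), Add(Mul(-3, B), Mul(2, Pow(B, 2)))))
Add(Function('J')(12), Mul(Mul(Add(2, -4), -2), 3)) = Add(Mul(12, Add(-36, Mul(2, Pow(12, 2)), Mul(21, 12))), Mul(Mul(Add(2, -4), -2), 3)) = Add(Mul(12, Add(-36, Mul(2, 144), 252)), Mul(Mul(-2, -2), 3)) = Add(Mul(12, Add(-36, 288, 252)), Mul(4, 3)) = Add(Mul(12, 504), 12) = Add(6048, 12) = 6060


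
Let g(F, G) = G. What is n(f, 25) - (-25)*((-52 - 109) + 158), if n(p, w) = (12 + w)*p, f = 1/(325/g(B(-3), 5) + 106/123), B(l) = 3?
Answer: -603024/8101 ≈ -74.438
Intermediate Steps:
f = 123/8101 (f = 1/(325/5 + 106/123) = 1/(325*(1/5) + 106*(1/123)) = 1/(65 + 106/123) = 1/(8101/123) = 123/8101 ≈ 0.015183)
n(p, w) = p*(12 + w)
n(f, 25) - (-25)*((-52 - 109) + 158) = 123*(12 + 25)/8101 - (-25)*((-52 - 109) + 158) = (123/8101)*37 - (-25)*(-161 + 158) = 4551/8101 - (-25)*(-3) = 4551/8101 - 1*75 = 4551/8101 - 75 = -603024/8101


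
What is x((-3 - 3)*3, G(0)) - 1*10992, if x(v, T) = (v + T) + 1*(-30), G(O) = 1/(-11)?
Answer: -121441/11 ≈ -11040.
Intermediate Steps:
G(O) = -1/11
x(v, T) = -30 + T + v (x(v, T) = (T + v) - 30 = -30 + T + v)
x((-3 - 3)*3, G(0)) - 1*10992 = (-30 - 1/11 + (-3 - 3)*3) - 1*10992 = (-30 - 1/11 - 6*3) - 10992 = (-30 - 1/11 - 18) - 10992 = -529/11 - 10992 = -121441/11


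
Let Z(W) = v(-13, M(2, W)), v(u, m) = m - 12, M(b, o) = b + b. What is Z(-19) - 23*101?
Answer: -2331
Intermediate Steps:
M(b, o) = 2*b
v(u, m) = -12 + m
Z(W) = -8 (Z(W) = -12 + 2*2 = -12 + 4 = -8)
Z(-19) - 23*101 = -8 - 23*101 = -8 - 2323 = -2331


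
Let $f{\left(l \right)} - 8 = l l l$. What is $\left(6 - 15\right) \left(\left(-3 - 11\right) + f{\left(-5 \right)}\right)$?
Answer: $1179$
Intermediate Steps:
$f{\left(l \right)} = 8 + l^{3}$ ($f{\left(l \right)} = 8 + l l l = 8 + l^{2} l = 8 + l^{3}$)
$\left(6 - 15\right) \left(\left(-3 - 11\right) + f{\left(-5 \right)}\right) = \left(6 - 15\right) \left(\left(-3 - 11\right) + \left(8 + \left(-5\right)^{3}\right)\right) = - 9 \left(-14 + \left(8 - 125\right)\right) = - 9 \left(-14 - 117\right) = \left(-9\right) \left(-131\right) = 1179$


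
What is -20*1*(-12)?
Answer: 240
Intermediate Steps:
-20*1*(-12) = -20*(-12) = 240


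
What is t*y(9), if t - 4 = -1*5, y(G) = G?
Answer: -9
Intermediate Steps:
t = -1 (t = 4 - 1*5 = 4 - 5 = -1)
t*y(9) = -1*9 = -9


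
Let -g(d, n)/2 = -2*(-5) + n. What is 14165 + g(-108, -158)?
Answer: 14461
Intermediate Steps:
g(d, n) = -20 - 2*n (g(d, n) = -2*(-2*(-5) + n) = -2*(10 + n) = -20 - 2*n)
14165 + g(-108, -158) = 14165 + (-20 - 2*(-158)) = 14165 + (-20 + 316) = 14165 + 296 = 14461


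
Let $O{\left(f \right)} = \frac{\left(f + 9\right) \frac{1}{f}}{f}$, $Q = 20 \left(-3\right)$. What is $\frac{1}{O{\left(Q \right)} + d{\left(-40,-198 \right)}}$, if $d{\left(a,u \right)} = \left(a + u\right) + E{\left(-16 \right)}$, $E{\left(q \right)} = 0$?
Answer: $- \frac{1200}{285617} \approx -0.0042014$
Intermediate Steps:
$Q = -60$
$O{\left(f \right)} = \frac{9 + f}{f^{2}}$ ($O{\left(f \right)} = \frac{\left(9 + f\right) \frac{1}{f}}{f} = \frac{\frac{1}{f} \left(9 + f\right)}{f} = \frac{9 + f}{f^{2}}$)
$d{\left(a,u \right)} = a + u$ ($d{\left(a,u \right)} = \left(a + u\right) + 0 = a + u$)
$\frac{1}{O{\left(Q \right)} + d{\left(-40,-198 \right)}} = \frac{1}{\frac{9 - 60}{3600} - 238} = \frac{1}{\frac{1}{3600} \left(-51\right) - 238} = \frac{1}{- \frac{17}{1200} - 238} = \frac{1}{- \frac{285617}{1200}} = - \frac{1200}{285617}$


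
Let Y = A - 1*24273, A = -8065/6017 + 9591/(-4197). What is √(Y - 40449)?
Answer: I*√4586397674354257630/8417783 ≈ 254.41*I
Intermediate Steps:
A = -30519284/8417783 (A = -8065*1/6017 + 9591*(-1/4197) = -8065/6017 - 3197/1399 = -30519284/8417783 ≈ -3.6256)
Y = -204355366043/8417783 (Y = -30519284/8417783 - 1*24273 = -30519284/8417783 - 24273 = -204355366043/8417783 ≈ -24277.)
√(Y - 40449) = √(-204355366043/8417783 - 40449) = √(-544846270610/8417783) = I*√4586397674354257630/8417783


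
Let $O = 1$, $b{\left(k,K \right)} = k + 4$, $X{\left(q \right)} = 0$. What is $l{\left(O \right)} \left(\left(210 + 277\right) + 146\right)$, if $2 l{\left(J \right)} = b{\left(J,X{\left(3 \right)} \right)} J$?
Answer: $\frac{3165}{2} \approx 1582.5$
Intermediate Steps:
$b{\left(k,K \right)} = 4 + k$
$l{\left(J \right)} = \frac{J \left(4 + J\right)}{2}$ ($l{\left(J \right)} = \frac{\left(4 + J\right) J}{2} = \frac{J \left(4 + J\right)}{2}$)
$l{\left(O \right)} \left(\left(210 + 277\right) + 146\right) = \frac{1}{2} \cdot 1 \left(4 + 1\right) \left(\left(210 + 277\right) + 146\right) = \frac{1}{2} \cdot 1 \cdot 5 \left(487 + 146\right) = \frac{5}{2} \cdot 633 = \frac{3165}{2}$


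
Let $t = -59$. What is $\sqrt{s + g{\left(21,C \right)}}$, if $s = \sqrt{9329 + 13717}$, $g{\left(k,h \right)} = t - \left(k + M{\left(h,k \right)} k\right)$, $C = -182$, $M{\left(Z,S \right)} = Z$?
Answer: $\sqrt{3742 + \sqrt{23046}} \approx 62.4$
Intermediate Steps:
$g{\left(k,h \right)} = -59 - k - h k$ ($g{\left(k,h \right)} = -59 - \left(k + h k\right) = -59 - k - h k$)
$s = \sqrt{23046} \approx 151.81$
$\sqrt{s + g{\left(21,C \right)}} = \sqrt{\sqrt{23046} - \left(80 - 3822\right)} = \sqrt{\sqrt{23046} - -3742} = \sqrt{\sqrt{23046} + 3742} = \sqrt{3742 + \sqrt{23046}}$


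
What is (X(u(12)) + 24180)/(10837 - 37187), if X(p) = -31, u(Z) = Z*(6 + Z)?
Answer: -779/850 ≈ -0.91647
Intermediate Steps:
(X(u(12)) + 24180)/(10837 - 37187) = (-31 + 24180)/(10837 - 37187) = 24149/(-26350) = 24149*(-1/26350) = -779/850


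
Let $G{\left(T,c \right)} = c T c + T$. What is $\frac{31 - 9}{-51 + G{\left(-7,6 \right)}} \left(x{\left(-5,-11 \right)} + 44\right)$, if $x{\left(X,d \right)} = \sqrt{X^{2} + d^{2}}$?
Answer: $- \frac{484}{155} - \frac{11 \sqrt{146}}{155} \approx -3.9801$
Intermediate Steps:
$G{\left(T,c \right)} = T + T c^{2}$ ($G{\left(T,c \right)} = T c c + T = T c^{2} + T = T + T c^{2}$)
$\frac{31 - 9}{-51 + G{\left(-7,6 \right)}} \left(x{\left(-5,-11 \right)} + 44\right) = \frac{31 - 9}{-51 - 7 \left(1 + 6^{2}\right)} \left(\sqrt{\left(-5\right)^{2} + \left(-11\right)^{2}} + 44\right) = \frac{22}{-51 - 7 \left(1 + 36\right)} \left(\sqrt{25 + 121} + 44\right) = \frac{22}{-51 - 259} \left(\sqrt{146} + 44\right) = \frac{22}{-51 - 259} \left(44 + \sqrt{146}\right) = \frac{22}{-310} \left(44 + \sqrt{146}\right) = 22 \left(- \frac{1}{310}\right) \left(44 + \sqrt{146}\right) = - \frac{11 \left(44 + \sqrt{146}\right)}{155} = - \frac{484}{155} - \frac{11 \sqrt{146}}{155}$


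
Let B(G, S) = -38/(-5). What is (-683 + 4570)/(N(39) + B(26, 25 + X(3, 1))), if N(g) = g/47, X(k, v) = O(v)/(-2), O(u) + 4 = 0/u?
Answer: 913445/1981 ≈ 461.10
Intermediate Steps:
O(u) = -4 (O(u) = -4 + 0/u = -4 + 0 = -4)
X(k, v) = 2 (X(k, v) = -4/(-2) = -4*(-½) = 2)
N(g) = g/47 (N(g) = g*(1/47) = g/47)
B(G, S) = 38/5 (B(G, S) = -38*(-⅕) = 38/5)
(-683 + 4570)/(N(39) + B(26, 25 + X(3, 1))) = (-683 + 4570)/((1/47)*39 + 38/5) = 3887/(39/47 + 38/5) = 3887/(1981/235) = 3887*(235/1981) = 913445/1981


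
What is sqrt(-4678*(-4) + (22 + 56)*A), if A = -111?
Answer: sqrt(10054) ≈ 100.27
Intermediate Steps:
sqrt(-4678*(-4) + (22 + 56)*A) = sqrt(-4678*(-4) + (22 + 56)*(-111)) = sqrt(18712 + 78*(-111)) = sqrt(18712 - 8658) = sqrt(10054)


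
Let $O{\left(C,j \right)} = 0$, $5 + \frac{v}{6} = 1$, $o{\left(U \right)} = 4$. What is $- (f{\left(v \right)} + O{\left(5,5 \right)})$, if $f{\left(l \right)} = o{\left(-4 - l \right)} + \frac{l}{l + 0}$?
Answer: $-5$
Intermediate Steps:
$v = -24$ ($v = -30 + 6 \cdot 1 = -30 + 6 = -24$)
$f{\left(l \right)} = 5$ ($f{\left(l \right)} = 4 + \frac{l}{l + 0} = 4 + \frac{l}{l} = 4 + 1 = 5$)
$- (f{\left(v \right)} + O{\left(5,5 \right)}) = - (5 + 0) = \left(-1\right) 5 = -5$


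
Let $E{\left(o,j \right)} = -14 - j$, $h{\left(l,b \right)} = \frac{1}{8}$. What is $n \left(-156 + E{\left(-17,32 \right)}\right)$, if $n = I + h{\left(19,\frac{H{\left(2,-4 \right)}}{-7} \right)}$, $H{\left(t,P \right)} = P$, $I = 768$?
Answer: $- \frac{620645}{4} \approx -1.5516 \cdot 10^{5}$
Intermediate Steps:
$h{\left(l,b \right)} = \frac{1}{8}$
$n = \frac{6145}{8}$ ($n = 768 + \frac{1}{8} = \frac{6145}{8} \approx 768.13$)
$n \left(-156 + E{\left(-17,32 \right)}\right) = \frac{6145 \left(-156 - 46\right)}{8} = \frac{6145}{8} \left(-202\right) = - \frac{620645}{4}$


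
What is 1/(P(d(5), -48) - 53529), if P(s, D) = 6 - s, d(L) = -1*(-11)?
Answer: -1/53534 ≈ -1.8680e-5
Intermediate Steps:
d(L) = 11
1/(P(d(5), -48) - 53529) = 1/((6 - 1*11) - 53529) = 1/((6 - 11) - 53529) = 1/(-5 - 53529) = 1/(-53534) = -1/53534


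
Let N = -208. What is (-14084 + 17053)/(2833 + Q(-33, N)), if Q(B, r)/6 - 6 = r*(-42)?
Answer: 2969/55285 ≈ 0.053704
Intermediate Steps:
Q(B, r) = 36 - 252*r (Q(B, r) = 36 + 6*(r*(-42)) = 36 + 6*(-42*r) = 36 - 252*r)
(-14084 + 17053)/(2833 + Q(-33, N)) = (-14084 + 17053)/(2833 + (36 - 252*(-208))) = 2969/(2833 + (36 + 52416)) = 2969/(2833 + 52452) = 2969/55285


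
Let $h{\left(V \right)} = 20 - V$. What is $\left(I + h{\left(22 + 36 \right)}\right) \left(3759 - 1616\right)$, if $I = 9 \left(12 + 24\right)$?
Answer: $612898$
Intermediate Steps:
$I = 324$ ($I = 9 \cdot 36 = 324$)
$\left(I + h{\left(22 + 36 \right)}\right) \left(3759 - 1616\right) = \left(324 + \left(20 - \left(22 + 36\right)\right)\right) \left(3759 - 1616\right) = \left(324 + \left(20 - 58\right)\right) 2143 = \left(324 - 38\right) 2143 = 286 \cdot 2143 = 612898$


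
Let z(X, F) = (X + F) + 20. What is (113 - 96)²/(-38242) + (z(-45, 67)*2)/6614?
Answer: 650441/126466294 ≈ 0.0051432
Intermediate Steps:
z(X, F) = 20 + F + X (z(X, F) = (F + X) + 20 = 20 + F + X)
(113 - 96)²/(-38242) + (z(-45, 67)*2)/6614 = (113 - 96)²/(-38242) + ((20 + 67 - 45)*2)/6614 = 17²*(-1/38242) + (42*2)*(1/6614) = 289*(-1/38242) + 84*(1/6614) = -289/38242 + 42/3307 = 650441/126466294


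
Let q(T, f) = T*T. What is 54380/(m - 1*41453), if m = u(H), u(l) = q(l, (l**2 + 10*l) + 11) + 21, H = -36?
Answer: -13595/10034 ≈ -1.3549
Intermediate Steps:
q(T, f) = T**2
u(l) = 21 + l**2 (u(l) = l**2 + 21 = 21 + l**2)
m = 1317 (m = 21 + (-36)**2 = 21 + 1296 = 1317)
54380/(m - 1*41453) = 54380/(1317 - 1*41453) = 54380/(1317 - 41453) = 54380/(-40136) = 54380*(-1/40136) = -13595/10034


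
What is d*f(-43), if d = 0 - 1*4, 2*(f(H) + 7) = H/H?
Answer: 26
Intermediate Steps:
f(H) = -13/2 (f(H) = -7 + (H/H)/2 = -7 + (1/2)*1 = -7 + 1/2 = -13/2)
d = -4 (d = 0 - 4 = -4)
d*f(-43) = -4*(-13/2) = 26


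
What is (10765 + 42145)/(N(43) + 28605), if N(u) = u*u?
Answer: 26455/15227 ≈ 1.7374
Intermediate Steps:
N(u) = u**2
(10765 + 42145)/(N(43) + 28605) = (10765 + 42145)/(43**2 + 28605) = 52910/(1849 + 28605) = 52910/30454 = 52910*(1/30454) = 26455/15227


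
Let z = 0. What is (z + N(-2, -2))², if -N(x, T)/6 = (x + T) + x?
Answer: 1296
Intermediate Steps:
N(x, T) = -12*x - 6*T (N(x, T) = -6*((x + T) + x) = -6*((T + x) + x) = -6*(T + 2*x) = -12*x - 6*T)
(z + N(-2, -2))² = (0 + (-12*(-2) - 6*(-2)))² = (0 + (24 + 12))² = (0 + 36)² = 36² = 1296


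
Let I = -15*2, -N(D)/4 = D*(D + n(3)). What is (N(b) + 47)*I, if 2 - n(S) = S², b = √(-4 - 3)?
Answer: -2250 - 840*I*√7 ≈ -2250.0 - 2222.4*I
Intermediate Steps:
b = I*√7 (b = √(-7) = I*√7 ≈ 2.6458*I)
n(S) = 2 - S²
N(D) = -4*D*(-7 + D) (N(D) = -4*D*(D + (2 - 1*3²)) = -4*D*(D + (2 - 1*9)) = -4*D*(D + (2 - 9)) = -4*D*(D - 7) = -4*D*(-7 + D))
I = -30
(N(b) + 47)*I = (4*(I*√7)*(7 - I*√7) + 47)*(-30) = (4*I*√7*(7 - I*√7) + 47)*(-30) = (47 + 4*I*√7*(7 - I*√7))*(-30) = -1410 - 120*I*√7*(7 - I*√7)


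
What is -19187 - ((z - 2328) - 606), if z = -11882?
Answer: -4371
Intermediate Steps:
-19187 - ((z - 2328) - 606) = -19187 - ((-11882 - 2328) - 606) = -19187 - (-14210 - 606) = -19187 - 1*(-14816) = -19187 + 14816 = -4371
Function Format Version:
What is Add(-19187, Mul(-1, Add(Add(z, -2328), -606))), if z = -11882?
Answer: -4371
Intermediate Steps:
Add(-19187, Mul(-1, Add(Add(z, -2328), -606))) = Add(-19187, Mul(-1, Add(Add(-11882, -2328), -606))) = Add(-19187, Mul(-1, Add(-14210, -606))) = Add(-19187, Mul(-1, -14816)) = Add(-19187, 14816) = -4371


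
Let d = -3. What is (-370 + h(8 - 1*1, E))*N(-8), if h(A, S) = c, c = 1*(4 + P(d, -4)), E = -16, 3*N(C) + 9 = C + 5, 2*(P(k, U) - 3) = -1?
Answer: 1454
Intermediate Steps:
P(k, U) = 5/2 (P(k, U) = 3 + (½)*(-1) = 3 - ½ = 5/2)
N(C) = -4/3 + C/3 (N(C) = -3 + (C + 5)/3 = -3 + (5 + C)/3 = -3 + (5/3 + C/3) = -4/3 + C/3)
c = 13/2 (c = 1*(4 + 5/2) = 1*(13/2) = 13/2 ≈ 6.5000)
h(A, S) = 13/2
(-370 + h(8 - 1*1, E))*N(-8) = (-370 + 13/2)*(-4/3 + (⅓)*(-8)) = -727*(-4/3 - 8/3)/2 = -727/2*(-4) = 1454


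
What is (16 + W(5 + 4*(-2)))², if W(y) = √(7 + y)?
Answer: 324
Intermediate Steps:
(16 + W(5 + 4*(-2)))² = (16 + √(7 + (5 + 4*(-2))))² = (16 + √(7 + (5 - 8)))² = (16 + √(7 - 3))² = (16 + √4)² = (16 + 2)² = 18² = 324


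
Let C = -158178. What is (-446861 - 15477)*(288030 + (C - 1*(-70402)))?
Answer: -92585033852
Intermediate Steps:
(-446861 - 15477)*(288030 + (C - 1*(-70402))) = (-446861 - 15477)*(288030 + (-158178 - 1*(-70402))) = -462338*(288030 + (-158178 + 70402)) = -462338*(288030 - 87776) = -462338*200254 = -92585033852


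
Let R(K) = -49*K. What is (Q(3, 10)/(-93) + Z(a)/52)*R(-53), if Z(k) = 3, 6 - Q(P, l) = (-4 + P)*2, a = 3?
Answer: -355789/4836 ≈ -73.571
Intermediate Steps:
Q(P, l) = 14 - 2*P (Q(P, l) = 6 - (-4 + P)*2 = 6 - (-8 + 2*P) = 6 + (8 - 2*P) = 14 - 2*P)
(Q(3, 10)/(-93) + Z(a)/52)*R(-53) = ((14 - 2*3)/(-93) + 3/52)*(-49*(-53)) = ((14 - 6)*(-1/93) + 3*(1/52))*2597 = (8*(-1/93) + 3/52)*2597 = (-8/93 + 3/52)*2597 = -137/4836*2597 = -355789/4836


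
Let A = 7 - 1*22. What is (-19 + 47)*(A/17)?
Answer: -420/17 ≈ -24.706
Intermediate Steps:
A = -15 (A = 7 - 22 = -15)
(-19 + 47)*(A/17) = (-19 + 47)*(-15/17) = 28*(-15*1/17) = 28*(-15/17) = -420/17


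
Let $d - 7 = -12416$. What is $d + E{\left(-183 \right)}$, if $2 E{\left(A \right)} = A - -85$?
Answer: $-12458$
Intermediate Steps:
$d = -12409$ ($d = 7 - 12416 = -12409$)
$E{\left(A \right)} = \frac{85}{2} + \frac{A}{2}$ ($E{\left(A \right)} = \frac{A - -85}{2} = \frac{A + 85}{2} = \frac{85 + A}{2} = \frac{85}{2} + \frac{A}{2}$)
$d + E{\left(-183 \right)} = -12409 + \left(\frac{85}{2} + \frac{1}{2} \left(-183\right)\right) = -12409 + \left(\frac{85}{2} - \frac{183}{2}\right) = -12409 - 49 = -12458$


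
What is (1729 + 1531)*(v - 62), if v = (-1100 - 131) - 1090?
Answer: -7768580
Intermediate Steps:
v = -2321 (v = -1231 - 1090 = -2321)
(1729 + 1531)*(v - 62) = (1729 + 1531)*(-2321 - 62) = 3260*(-2383) = -7768580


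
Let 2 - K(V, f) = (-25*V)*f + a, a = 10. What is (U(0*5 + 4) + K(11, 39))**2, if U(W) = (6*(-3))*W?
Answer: 113316025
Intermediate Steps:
K(V, f) = -8 + 25*V*f (K(V, f) = 2 - ((-25*V)*f + 10) = 2 - (-25*V*f + 10) = 2 - (10 - 25*V*f) = 2 + (-10 + 25*V*f) = -8 + 25*V*f)
U(W) = -18*W
(U(0*5 + 4) + K(11, 39))**2 = (-18*(0*5 + 4) + (-8 + 25*11*39))**2 = (-18*(0 + 4) + (-8 + 10725))**2 = (-18*4 + 10717)**2 = (-72 + 10717)**2 = 10645**2 = 113316025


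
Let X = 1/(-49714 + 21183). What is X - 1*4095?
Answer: -116834446/28531 ≈ -4095.0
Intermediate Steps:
X = -1/28531 (X = 1/(-28531) = -1/28531 ≈ -3.5050e-5)
X - 1*4095 = -1/28531 - 1*4095 = -1/28531 - 4095 = -116834446/28531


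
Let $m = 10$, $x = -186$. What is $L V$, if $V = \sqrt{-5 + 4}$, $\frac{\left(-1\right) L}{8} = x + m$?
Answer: $1408 i \approx 1408.0 i$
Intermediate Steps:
$L = 1408$ ($L = - 8 \left(-186 + 10\right) = \left(-8\right) \left(-176\right) = 1408$)
$V = i$ ($V = \sqrt{-1} = i \approx 1.0 i$)
$L V = 1408 i$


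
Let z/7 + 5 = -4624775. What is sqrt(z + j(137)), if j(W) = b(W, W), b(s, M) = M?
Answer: I*sqrt(32373323) ≈ 5689.8*I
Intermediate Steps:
j(W) = W
z = -32373460 (z = -35 + 7*(-4624775) = -35 - 32373425 = -32373460)
sqrt(z + j(137)) = sqrt(-32373460 + 137) = sqrt(-32373323) = I*sqrt(32373323)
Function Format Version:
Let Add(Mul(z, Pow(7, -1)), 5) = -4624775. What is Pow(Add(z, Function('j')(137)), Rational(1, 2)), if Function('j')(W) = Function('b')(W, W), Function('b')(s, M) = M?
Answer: Mul(I, Pow(32373323, Rational(1, 2))) ≈ Mul(5689.8, I)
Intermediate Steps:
Function('j')(W) = W
z = -32373460 (z = Add(-35, Mul(7, -4624775)) = Add(-35, -32373425) = -32373460)
Pow(Add(z, Function('j')(137)), Rational(1, 2)) = Pow(Add(-32373460, 137), Rational(1, 2)) = Pow(-32373323, Rational(1, 2)) = Mul(I, Pow(32373323, Rational(1, 2)))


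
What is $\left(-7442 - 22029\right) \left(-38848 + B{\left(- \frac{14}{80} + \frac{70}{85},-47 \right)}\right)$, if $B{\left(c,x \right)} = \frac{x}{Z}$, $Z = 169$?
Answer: $\frac{14883668853}{13} \approx 1.1449 \cdot 10^{9}$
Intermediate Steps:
$B{\left(c,x \right)} = \frac{x}{169}$
$\left(-7442 - 22029\right) \left(-38848 + B{\left(- \frac{14}{80} + \frac{70}{85},-47 \right)}\right) = \left(-7442 - 22029\right) \left(-38848 + \frac{1}{169} \left(-47\right)\right) = - 29471 \left(-38848 - \frac{47}{169}\right) = \left(-29471\right) \left(- \frac{6565359}{169}\right) = \frac{14883668853}{13}$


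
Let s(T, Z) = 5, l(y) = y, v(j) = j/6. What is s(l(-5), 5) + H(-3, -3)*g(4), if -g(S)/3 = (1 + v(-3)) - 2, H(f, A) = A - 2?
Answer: -35/2 ≈ -17.500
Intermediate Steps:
v(j) = j/6 (v(j) = j*(⅙) = j/6)
H(f, A) = -2 + A
g(S) = 9/2 (g(S) = -3*((1 + (⅙)*(-3)) - 2) = -3*((1 - ½) - 2) = -3*(½ - 2) = -3*(-3/2) = 9/2)
s(l(-5), 5) + H(-3, -3)*g(4) = 5 + (-2 - 3)*(9/2) = 5 - 5*9/2 = 5 - 45/2 = -35/2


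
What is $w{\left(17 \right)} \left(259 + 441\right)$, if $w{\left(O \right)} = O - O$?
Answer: $0$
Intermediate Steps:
$w{\left(O \right)} = 0$
$w{\left(17 \right)} \left(259 + 441\right) = 0 \left(259 + 441\right) = 0 \cdot 700 = 0$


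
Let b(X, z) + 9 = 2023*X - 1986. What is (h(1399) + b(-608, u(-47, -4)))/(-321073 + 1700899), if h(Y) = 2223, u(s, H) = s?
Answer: -614878/689913 ≈ -0.89124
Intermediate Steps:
b(X, z) = -1995 + 2023*X (b(X, z) = -9 + (2023*X - 1986) = -9 + (-1986 + 2023*X) = -1995 + 2023*X)
(h(1399) + b(-608, u(-47, -4)))/(-321073 + 1700899) = (2223 + (-1995 + 2023*(-608)))/(-321073 + 1700899) = (2223 + (-1995 - 1229984))/1379826 = (2223 - 1231979)*(1/1379826) = -1229756*1/1379826 = -614878/689913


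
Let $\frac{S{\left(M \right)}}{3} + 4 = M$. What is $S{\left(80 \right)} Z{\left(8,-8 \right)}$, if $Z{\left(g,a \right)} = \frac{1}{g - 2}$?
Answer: $38$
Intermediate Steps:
$Z{\left(g,a \right)} = \frac{1}{-2 + g}$
$S{\left(M \right)} = -12 + 3 M$
$S{\left(80 \right)} Z{\left(8,-8 \right)} = \frac{-12 + 3 \cdot 80}{-2 + 8} = \frac{-12 + 240}{6} = 228 \cdot \frac{1}{6} = 38$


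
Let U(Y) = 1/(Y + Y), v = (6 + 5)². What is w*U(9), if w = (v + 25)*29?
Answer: 2117/9 ≈ 235.22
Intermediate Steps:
v = 121 (v = 11² = 121)
U(Y) = 1/(2*Y)
w = 4234 (w = (121 + 25)*29 = 146*29 = 4234)
w*U(9) = 4234*((½)/9) = 4234*((½)*(⅑)) = 4234*(1/18) = 2117/9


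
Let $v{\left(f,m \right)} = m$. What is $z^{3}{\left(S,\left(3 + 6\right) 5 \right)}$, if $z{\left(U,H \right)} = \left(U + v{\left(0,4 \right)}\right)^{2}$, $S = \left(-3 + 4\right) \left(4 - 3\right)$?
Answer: $15625$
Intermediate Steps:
$S = 1$ ($S = 1 \cdot 1 = 1$)
$z{\left(U,H \right)} = \left(4 + U\right)^{2}$ ($z{\left(U,H \right)} = \left(U + 4\right)^{2} = \left(4 + U\right)^{2}$)
$z^{3}{\left(S,\left(3 + 6\right) 5 \right)} = \left(\left(4 + 1\right)^{2}\right)^{3} = \left(5^{2}\right)^{3} = 25^{3} = 15625$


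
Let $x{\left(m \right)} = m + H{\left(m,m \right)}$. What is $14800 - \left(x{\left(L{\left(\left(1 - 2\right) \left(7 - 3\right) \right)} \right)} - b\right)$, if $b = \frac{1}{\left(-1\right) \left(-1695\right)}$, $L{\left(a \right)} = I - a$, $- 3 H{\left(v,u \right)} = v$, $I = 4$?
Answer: $\frac{8358987}{565} \approx 14795.0$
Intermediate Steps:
$H{\left(v,u \right)} = - \frac{v}{3}$
$L{\left(a \right)} = 4 - a$
$b = \frac{1}{1695} \approx 0.00058997$
$x{\left(m \right)} = \frac{2 m}{3}$ ($x{\left(m \right)} = m - \frac{m}{3} = \frac{2 m}{3}$)
$14800 - \left(x{\left(L{\left(\left(1 - 2\right) \left(7 - 3\right) \right)} \right)} - b\right) = 14800 - \left(\frac{2 \left(4 - \left(1 - 2\right) \left(7 - 3\right)\right)}{3} - \frac{1}{1695}\right) = 14800 - \left(\frac{2 \left(4 - \left(-1\right) 4\right)}{3} - \frac{1}{1695}\right) = 14800 - \left(\frac{2 \left(4 - -4\right)}{3} - \frac{1}{1695}\right) = 14800 - \left(\frac{2 \left(4 + 4\right)}{3} - \frac{1}{1695}\right) = 14800 - \left(\frac{2}{3} \cdot 8 - \frac{1}{1695}\right) = 14800 - \left(\frac{16}{3} - \frac{1}{1695}\right) = 14800 - \frac{3013}{565} = \frac{8358987}{565}$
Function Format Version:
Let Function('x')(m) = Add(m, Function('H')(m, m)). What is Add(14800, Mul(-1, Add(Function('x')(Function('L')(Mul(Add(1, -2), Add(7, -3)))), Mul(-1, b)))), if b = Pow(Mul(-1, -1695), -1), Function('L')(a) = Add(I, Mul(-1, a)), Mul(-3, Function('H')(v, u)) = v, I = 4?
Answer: Rational(8358987, 565) ≈ 14795.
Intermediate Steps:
Function('H')(v, u) = Mul(Rational(-1, 3), v)
Function('L')(a) = Add(4, Mul(-1, a))
b = Rational(1, 1695) (b = Pow(1695, -1) = Rational(1, 1695) ≈ 0.00058997)
Function('x')(m) = Mul(Rational(2, 3), m) (Function('x')(m) = Add(m, Mul(Rational(-1, 3), m)) = Mul(Rational(2, 3), m))
Add(14800, Mul(-1, Add(Function('x')(Function('L')(Mul(Add(1, -2), Add(7, -3)))), Mul(-1, b)))) = Add(14800, Mul(-1, Add(Mul(Rational(2, 3), Add(4, Mul(-1, Mul(Add(1, -2), Add(7, -3))))), Mul(-1, Rational(1, 1695))))) = Add(14800, Mul(-1, Add(Mul(Rational(2, 3), Add(4, Mul(-1, Mul(-1, 4)))), Rational(-1, 1695)))) = Add(14800, Mul(-1, Add(Mul(Rational(2, 3), Add(4, Mul(-1, -4))), Rational(-1, 1695)))) = Add(14800, Mul(-1, Add(Mul(Rational(2, 3), Add(4, 4)), Rational(-1, 1695)))) = Add(14800, Mul(-1, Add(Mul(Rational(2, 3), 8), Rational(-1, 1695)))) = Add(14800, Mul(-1, Add(Rational(16, 3), Rational(-1, 1695)))) = Add(14800, Mul(-1, Rational(3013, 565))) = Add(14800, Rational(-3013, 565)) = Rational(8358987, 565)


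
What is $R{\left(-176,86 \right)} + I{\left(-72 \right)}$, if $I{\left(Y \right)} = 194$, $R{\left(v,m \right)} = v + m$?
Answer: $104$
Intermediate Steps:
$R{\left(v,m \right)} = m + v$
$R{\left(-176,86 \right)} + I{\left(-72 \right)} = \left(86 - 176\right) + 194 = -90 + 194 = 104$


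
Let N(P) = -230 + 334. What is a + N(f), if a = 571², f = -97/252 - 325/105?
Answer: 326145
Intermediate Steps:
f = -877/252 (f = -97*1/252 - 325*1/105 = -97/252 - 65/21 = -877/252 ≈ -3.4802)
N(P) = 104
a = 326041
a + N(f) = 326041 + 104 = 326145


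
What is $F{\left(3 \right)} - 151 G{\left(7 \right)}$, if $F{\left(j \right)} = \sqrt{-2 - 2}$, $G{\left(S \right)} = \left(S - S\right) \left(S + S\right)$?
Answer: $2 i \approx 2.0 i$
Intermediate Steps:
$G{\left(S \right)} = 0$ ($G{\left(S \right)} = 0 \cdot 2 S = 0$)
$F{\left(j \right)} = 2 i$ ($F{\left(j \right)} = \sqrt{-4} = 2 i$)
$F{\left(3 \right)} - 151 G{\left(7 \right)} = 2 i - 0 = 2 i + 0 = 2 i$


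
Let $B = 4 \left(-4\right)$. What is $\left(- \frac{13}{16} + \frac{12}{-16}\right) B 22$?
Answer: $550$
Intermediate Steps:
$B = -16$
$\left(- \frac{13}{16} + \frac{12}{-16}\right) B 22 = \left(- \frac{13}{16} + \frac{12}{-16}\right) \left(-16\right) 22 = \left(\left(-13\right) \frac{1}{16} + 12 \left(- \frac{1}{16}\right)\right) \left(-16\right) 22 = \left(- \frac{13}{16} - \frac{3}{4}\right) \left(-16\right) 22 = \left(- \frac{25}{16}\right) \left(-16\right) 22 = 25 \cdot 22 = 550$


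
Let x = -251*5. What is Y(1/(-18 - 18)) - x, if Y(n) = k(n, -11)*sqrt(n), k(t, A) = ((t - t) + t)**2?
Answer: 1255 + I/7776 ≈ 1255.0 + 0.0001286*I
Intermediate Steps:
x = -1255
k(t, A) = t**2 (k(t, A) = (0 + t)**2 = t**2)
Y(n) = n**(5/2) (Y(n) = n**2*sqrt(n) = n**(5/2))
Y(1/(-18 - 18)) - x = (1/(-18 - 18))**(5/2) - 1*(-1255) = (1/(-36))**(5/2) + 1255 = (-1/36)**(5/2) + 1255 = I/7776 + 1255 = 1255 + I/7776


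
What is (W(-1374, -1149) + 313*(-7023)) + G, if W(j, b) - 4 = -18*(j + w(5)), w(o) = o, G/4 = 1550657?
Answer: 4029075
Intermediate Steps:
G = 6202628 (G = 4*1550657 = 6202628)
W(j, b) = -86 - 18*j (W(j, b) = 4 - 18*(j + 5) = 4 - 18*(5 + j) = 4 + (-90 - 18*j) = -86 - 18*j)
(W(-1374, -1149) + 313*(-7023)) + G = ((-86 - 18*(-1374)) + 313*(-7023)) + 6202628 = ((-86 + 24732) - 2198199) + 6202628 = (24646 - 2198199) + 6202628 = -2173553 + 6202628 = 4029075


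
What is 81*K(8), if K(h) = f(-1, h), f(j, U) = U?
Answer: 648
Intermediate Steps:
K(h) = h
81*K(8) = 81*8 = 648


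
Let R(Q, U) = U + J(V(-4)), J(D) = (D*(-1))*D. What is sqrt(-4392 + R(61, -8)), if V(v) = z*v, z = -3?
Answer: 8*I*sqrt(71) ≈ 67.409*I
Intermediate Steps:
V(v) = -3*v
J(D) = -D**2 (J(D) = (-D)*D = -D**2)
R(Q, U) = -144 + U (R(Q, U) = U - (-3*(-4))**2 = U - 1*12**2 = U - 1*144 = U - 144 = -144 + U)
sqrt(-4392 + R(61, -8)) = sqrt(-4392 + (-144 - 8)) = sqrt(-4392 - 152) = sqrt(-4544) = 8*I*sqrt(71)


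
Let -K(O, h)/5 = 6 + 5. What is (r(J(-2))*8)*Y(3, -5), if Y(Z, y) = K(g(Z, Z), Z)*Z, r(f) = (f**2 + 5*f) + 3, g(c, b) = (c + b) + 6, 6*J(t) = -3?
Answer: -990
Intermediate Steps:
J(t) = -1/2 (J(t) = (1/6)*(-3) = -1/2)
g(c, b) = 6 + b + c (g(c, b) = (b + c) + 6 = 6 + b + c)
K(O, h) = -55 (K(O, h) = -5*(6 + 5) = -5*11 = -55)
r(f) = 3 + f**2 + 5*f
Y(Z, y) = -55*Z
(r(J(-2))*8)*Y(3, -5) = ((3 + (-1/2)**2 + 5*(-1/2))*8)*(-55*3) = ((3 + 1/4 - 5/2)*8)*(-165) = ((3/4)*8)*(-165) = 6*(-165) = -990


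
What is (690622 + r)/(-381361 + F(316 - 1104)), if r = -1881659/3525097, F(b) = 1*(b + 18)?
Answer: -2434507658675/1347048841707 ≈ -1.8073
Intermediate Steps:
F(b) = 18 + b (F(b) = 1*(18 + b) = 18 + b)
r = -1881659/3525097 (r = -1881659*1/3525097 = -1881659/3525097 ≈ -0.53379)
(690622 + r)/(-381361 + F(316 - 1104)) = (690622 - 1881659/3525097)/(-381361 + (18 + (316 - 1104))) = 2434507658675/(3525097*(-381361 + (18 - 788))) = 2434507658675/(3525097*(-381361 - 770)) = (2434507658675/3525097)/(-382131) = (2434507658675/3525097)*(-1/382131) = -2434507658675/1347048841707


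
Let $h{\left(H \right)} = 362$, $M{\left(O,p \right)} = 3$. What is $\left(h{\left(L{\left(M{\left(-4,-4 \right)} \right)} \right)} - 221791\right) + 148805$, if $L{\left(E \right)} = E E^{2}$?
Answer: $-72624$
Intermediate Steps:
$L{\left(E \right)} = E^{3}$
$\left(h{\left(L{\left(M{\left(-4,-4 \right)} \right)} \right)} - 221791\right) + 148805 = \left(362 - 221791\right) + 148805 = -221429 + 148805 = -72624$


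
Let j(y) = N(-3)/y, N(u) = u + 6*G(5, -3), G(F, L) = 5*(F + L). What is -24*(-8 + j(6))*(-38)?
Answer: 1368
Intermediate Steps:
G(F, L) = 5*F + 5*L
N(u) = 60 + u (N(u) = u + 6*(5*5 + 5*(-3)) = u + 6*(25 - 15) = u + 6*10 = u + 60 = 60 + u)
j(y) = 57/y (j(y) = (60 - 3)/y = 57/y)
-24*(-8 + j(6))*(-38) = -24*(-8 + 57/6)*(-38) = -24*(-8 + 57*(⅙))*(-38) = -24*(-8 + 19/2)*(-38) = -24*3/2*(-38) = -36*(-38) = 1368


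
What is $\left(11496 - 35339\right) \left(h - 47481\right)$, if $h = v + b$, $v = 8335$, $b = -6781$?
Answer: $1095037461$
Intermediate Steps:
$h = 1554$ ($h = 8335 - 6781 = 1554$)
$\left(11496 - 35339\right) \left(h - 47481\right) = \left(11496 - 35339\right) \left(1554 - 47481\right) = \left(-23843\right) \left(-45927\right) = 1095037461$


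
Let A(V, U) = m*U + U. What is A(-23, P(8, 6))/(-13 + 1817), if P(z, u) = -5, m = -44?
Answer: 215/1804 ≈ 0.11918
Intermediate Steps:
A(V, U) = -43*U (A(V, U) = -44*U + U = -43*U)
A(-23, P(8, 6))/(-13 + 1817) = (-43*(-5))/(-13 + 1817) = 215/1804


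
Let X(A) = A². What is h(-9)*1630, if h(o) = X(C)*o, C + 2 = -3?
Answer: -366750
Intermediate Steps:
C = -5 (C = -2 - 3 = -5)
h(o) = 25*o (h(o) = (-5)²*o = 25*o)
h(-9)*1630 = (25*(-9))*1630 = -225*1630 = -366750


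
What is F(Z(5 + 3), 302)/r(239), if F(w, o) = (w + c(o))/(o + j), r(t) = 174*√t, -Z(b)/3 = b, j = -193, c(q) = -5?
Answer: -√239/156306 ≈ -9.8906e-5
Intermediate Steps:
Z(b) = -3*b
F(w, o) = (-5 + w)/(-193 + o) (F(w, o) = (w - 5)/(o - 193) = (-5 + w)/(-193 + o))
F(Z(5 + 3), 302)/r(239) = ((-5 - 3*(5 + 3))/(-193 + 302))/((174*√239)) = ((-5 - 3*8)/109)*(√239/41586) = ((-5 - 24)/109)*(√239/41586) = ((1/109)*(-29))*(√239/41586) = -√239/156306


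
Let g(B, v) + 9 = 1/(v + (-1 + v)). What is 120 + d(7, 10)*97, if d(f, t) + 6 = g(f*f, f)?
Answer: -17258/13 ≈ -1327.5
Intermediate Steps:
g(B, v) = -9 + 1/(-1 + 2*v) (g(B, v) = -9 + 1/(v + (-1 + v)) = -9 + 1/(-1 + 2*v))
d(f, t) = -6 + 2*(5 - 9*f)/(-1 + 2*f)
120 + d(7, 10)*97 = 120 + (2*(8 - 15*7)/(-1 + 2*7))*97 = 120 + (2*(8 - 105)/(-1 + 14))*97 = 120 + (2*(-97)/13)*97 = 120 + (2*(1/13)*(-97))*97 = 120 - 194/13*97 = 120 - 18818/13 = -17258/13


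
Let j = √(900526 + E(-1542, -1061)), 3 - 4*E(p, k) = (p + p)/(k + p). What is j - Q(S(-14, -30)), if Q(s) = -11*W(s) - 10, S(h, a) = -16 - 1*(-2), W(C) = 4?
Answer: 54 + √24406460580511/5206 ≈ 1003.0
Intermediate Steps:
S(h, a) = -14 (S(h, a) = -16 + 2 = -14)
E(p, k) = ¾ - p/(2*(k + p)) (E(p, k) = ¾ - (p + p)/(4*(k + p)) = ¾ - 2*p/(4*(k + p)) = ¾ - p/(2*(k + p)))
Q(s) = -54 (Q(s) = -11*4 - 10 = -44 - 10 = -54)
j = √24406460580511/5206 (j = √(900526 + (-1542 + 3*(-1061))/(4*(-1061 - 1542))) = √(900526 + (¼)*(-1542 - 3183)/(-2603)) = √(900526 + (¼)*(-1/2603)*(-4725)) = √(900526 + 4725/10412) = √(9376281437/10412) = √24406460580511/5206 ≈ 948.96)
j - Q(S(-14, -30)) = √24406460580511/5206 - 1*(-54) = √24406460580511/5206 + 54 = 54 + √24406460580511/5206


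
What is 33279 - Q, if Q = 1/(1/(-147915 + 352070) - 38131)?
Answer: 259064845206971/7784634304 ≈ 33279.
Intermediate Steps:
Q = -204155/7784634304 (Q = 1/(1/204155 - 38131) = 1/(-7784634304/204155) = -204155/7784634304 ≈ -2.6225e-5)
33279 - Q = 33279 - 1*(-204155/7784634304) = 33279 + 204155/7784634304 = 259064845206971/7784634304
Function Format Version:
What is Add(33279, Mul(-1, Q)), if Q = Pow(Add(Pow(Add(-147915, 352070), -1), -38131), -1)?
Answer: Rational(259064845206971, 7784634304) ≈ 33279.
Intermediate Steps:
Q = Rational(-204155, 7784634304) (Q = Pow(Add(Pow(204155, -1), -38131), -1) = Pow(Add(Rational(1, 204155), -38131), -1) = Pow(Rational(-7784634304, 204155), -1) = Rational(-204155, 7784634304) ≈ -2.6225e-5)
Add(33279, Mul(-1, Q)) = Add(33279, Mul(-1, Rational(-204155, 7784634304))) = Add(33279, Rational(204155, 7784634304)) = Rational(259064845206971, 7784634304)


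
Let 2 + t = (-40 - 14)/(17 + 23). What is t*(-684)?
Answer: 11457/5 ≈ 2291.4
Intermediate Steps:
t = -67/20 (t = -2 + (-40 - 14)/(17 + 23) = -2 - 54/40 = -2 - 54*1/40 = -2 - 27/20 = -67/20 ≈ -3.3500)
t*(-684) = -67/20*(-684) = 11457/5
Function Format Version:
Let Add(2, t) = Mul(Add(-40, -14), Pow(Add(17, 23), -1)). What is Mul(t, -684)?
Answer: Rational(11457, 5) ≈ 2291.4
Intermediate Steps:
t = Rational(-67, 20) (t = Add(-2, Mul(Add(-40, -14), Pow(Add(17, 23), -1))) = Add(-2, Mul(-54, Pow(40, -1))) = Add(-2, Mul(-54, Rational(1, 40))) = Add(-2, Rational(-27, 20)) = Rational(-67, 20) ≈ -3.3500)
Mul(t, -684) = Mul(Rational(-67, 20), -684) = Rational(11457, 5)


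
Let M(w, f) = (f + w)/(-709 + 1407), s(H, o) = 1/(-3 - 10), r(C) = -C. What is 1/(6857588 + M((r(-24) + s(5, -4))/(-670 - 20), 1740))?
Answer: 6261060/42935785530769 ≈ 1.4582e-7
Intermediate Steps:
s(H, o) = -1/13 (s(H, o) = 1/(-13) = -1/13)
M(w, f) = f/698 + w/698 (M(w, f) = (f + w)/698 = (f + w)*(1/698) = f/698 + w/698)
1/(6857588 + M((r(-24) + s(5, -4))/(-670 - 20), 1740)) = 1/(6857588 + ((1/698)*1740 + ((-1*(-24) - 1/13)/(-670 - 20))/698)) = 1/(6857588 + (870/349 + ((24 - 1/13)/(-690))/698)) = 1/(6857588 + (870/349 + ((311/13)*(-1/690))/698)) = 1/(6857588 + (870/349 + (1/698)*(-311/8970))) = 1/(6857588 + (870/349 - 311/6261060)) = 1/(6857588 + 15607489/6261060) = 1/(42935785530769/6261060) = 6261060/42935785530769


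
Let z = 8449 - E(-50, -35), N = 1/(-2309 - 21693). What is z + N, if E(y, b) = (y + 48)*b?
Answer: 201112757/24002 ≈ 8379.0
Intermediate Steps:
E(y, b) = b*(48 + y) (E(y, b) = (48 + y)*b = b*(48 + y))
N = -1/24002 (N = 1/(-24002) = -1/24002 ≈ -4.1663e-5)
z = 8379 (z = 8449 - (-35)*(48 - 50) = 8449 - (-35)*(-2) = 8449 - 1*70 = 8449 - 70 = 8379)
z + N = 8379 - 1/24002 = 201112757/24002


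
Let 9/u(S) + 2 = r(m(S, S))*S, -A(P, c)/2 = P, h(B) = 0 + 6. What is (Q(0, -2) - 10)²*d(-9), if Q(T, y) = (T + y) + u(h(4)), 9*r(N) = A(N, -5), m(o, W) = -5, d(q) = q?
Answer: -178929/196 ≈ -912.90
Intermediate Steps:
h(B) = 6
A(P, c) = -2*P
r(N) = -2*N/9 (r(N) = (-2*N)/9 = -2*N/9)
u(S) = 9/(-2 + 10*S/9) (u(S) = 9/(-2 + (-2/9*(-5))*S) = 9/(-2 + 10*S/9))
Q(T, y) = 27/14 + T + y (Q(T, y) = (T + y) + 81/(2*(-9 + 5*6)) = (T + y) + 81/(2*(-9 + 30)) = (T + y) + (81/2)/21 = (T + y) + (81/2)*(1/21) = (T + y) + 27/14 = 27/14 + T + y)
(Q(0, -2) - 10)²*d(-9) = ((27/14 + 0 - 2) - 10)²*(-9) = (-1/14 - 10)²*(-9) = (-141/14)²*(-9) = (19881/196)*(-9) = -178929/196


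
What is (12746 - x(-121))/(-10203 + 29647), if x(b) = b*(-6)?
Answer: 3005/4861 ≈ 0.61819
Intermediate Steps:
x(b) = -6*b
(12746 - x(-121))/(-10203 + 29647) = (12746 - (-6)*(-121))/(-10203 + 29647) = (12746 - 1*726)/19444 = (12746 - 726)*(1/19444) = 12020*(1/19444) = 3005/4861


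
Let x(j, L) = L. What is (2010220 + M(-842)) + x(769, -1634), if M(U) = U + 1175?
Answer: 2008919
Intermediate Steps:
M(U) = 1175 + U
(2010220 + M(-842)) + x(769, -1634) = (2010220 + (1175 - 842)) - 1634 = (2010220 + 333) - 1634 = 2010553 - 1634 = 2008919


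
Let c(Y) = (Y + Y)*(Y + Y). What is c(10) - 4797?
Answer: -4397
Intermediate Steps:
c(Y) = 4*Y**2 (c(Y) = (2*Y)*(2*Y) = 4*Y**2)
c(10) - 4797 = 4*10**2 - 4797 = 4*100 - 4797 = 400 - 4797 = -4397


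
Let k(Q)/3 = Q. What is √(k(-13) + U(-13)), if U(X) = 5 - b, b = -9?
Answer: 5*I ≈ 5.0*I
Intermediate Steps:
k(Q) = 3*Q
U(X) = 14 (U(X) = 5 - 1*(-9) = 5 + 9 = 14)
√(k(-13) + U(-13)) = √(3*(-13) + 14) = √(-39 + 14) = √(-25) = 5*I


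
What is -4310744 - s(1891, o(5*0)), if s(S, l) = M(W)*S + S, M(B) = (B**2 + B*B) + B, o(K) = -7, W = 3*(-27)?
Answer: -28973166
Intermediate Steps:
W = -81
M(B) = B + 2*B**2 (M(B) = (B**2 + B**2) + B = 2*B**2 + B = B + 2*B**2)
s(S, l) = 13042*S (s(S, l) = (-81*(1 + 2*(-81)))*S + S = (-81*(1 - 162))*S + S = (-81*(-161))*S + S = 13041*S + S = 13042*S)
-4310744 - s(1891, o(5*0)) = -4310744 - 13042*1891 = -4310744 - 1*24662422 = -4310744 - 24662422 = -28973166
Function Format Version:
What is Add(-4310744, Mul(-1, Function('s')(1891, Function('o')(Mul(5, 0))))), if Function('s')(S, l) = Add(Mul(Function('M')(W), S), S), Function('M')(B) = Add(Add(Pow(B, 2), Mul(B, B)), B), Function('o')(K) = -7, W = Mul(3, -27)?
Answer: -28973166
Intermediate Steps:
W = -81
Function('M')(B) = Add(B, Mul(2, Pow(B, 2))) (Function('M')(B) = Add(Add(Pow(B, 2), Pow(B, 2)), B) = Add(Mul(2, Pow(B, 2)), B) = Add(B, Mul(2, Pow(B, 2))))
Function('s')(S, l) = Mul(13042, S) (Function('s')(S, l) = Add(Mul(Mul(-81, Add(1, Mul(2, -81))), S), S) = Add(Mul(Mul(-81, Add(1, -162)), S), S) = Add(Mul(Mul(-81, -161), S), S) = Add(Mul(13041, S), S) = Mul(13042, S))
Add(-4310744, Mul(-1, Function('s')(1891, Function('o')(Mul(5, 0))))) = Add(-4310744, Mul(-1, Mul(13042, 1891))) = Add(-4310744, Mul(-1, 24662422)) = Add(-4310744, -24662422) = -28973166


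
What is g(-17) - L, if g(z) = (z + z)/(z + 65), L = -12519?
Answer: 300439/24 ≈ 12518.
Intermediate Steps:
g(z) = 2*z/(65 + z) (g(z) = (2*z)/(65 + z) = 2*z/(65 + z))
g(-17) - L = 2*(-17)/(65 - 17) - 1*(-12519) = 2*(-17)/48 + 12519 = 2*(-17)*(1/48) + 12519 = -17/24 + 12519 = 300439/24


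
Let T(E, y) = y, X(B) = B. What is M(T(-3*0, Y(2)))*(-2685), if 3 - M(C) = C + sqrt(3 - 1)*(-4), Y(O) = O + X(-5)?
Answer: -16110 - 10740*sqrt(2) ≈ -31299.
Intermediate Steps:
Y(O) = -5 + O (Y(O) = O - 5 = -5 + O)
M(C) = 3 - C + 4*sqrt(2) (M(C) = 3 - (C + sqrt(3 - 1)*(-4)) = 3 - (C + sqrt(2)*(-4)) = 3 - (C - 4*sqrt(2)) = 3 + (-C + 4*sqrt(2)) = 3 - C + 4*sqrt(2))
M(T(-3*0, Y(2)))*(-2685) = (3 - (-5 + 2) + 4*sqrt(2))*(-2685) = (3 - 1*(-3) + 4*sqrt(2))*(-2685) = (3 + 3 + 4*sqrt(2))*(-2685) = (6 + 4*sqrt(2))*(-2685) = -16110 - 10740*sqrt(2)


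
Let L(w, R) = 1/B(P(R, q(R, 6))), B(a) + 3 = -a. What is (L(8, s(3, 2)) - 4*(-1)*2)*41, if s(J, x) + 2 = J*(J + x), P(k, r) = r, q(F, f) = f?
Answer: 2911/9 ≈ 323.44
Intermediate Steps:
B(a) = -3 - a
s(J, x) = -2 + J*(J + x)
L(w, R) = -⅑ (L(w, R) = 1/(-3 - 1*6) = 1/(-3 - 6) = 1/(-9) = -⅑)
(L(8, s(3, 2)) - 4*(-1)*2)*41 = (-⅑ - 4*(-1)*2)*41 = (-⅑ + 4*2)*41 = (-⅑ + 8)*41 = (71/9)*41 = 2911/9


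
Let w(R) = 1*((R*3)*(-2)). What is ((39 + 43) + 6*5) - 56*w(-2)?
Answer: -560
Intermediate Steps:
w(R) = -6*R (w(R) = 1*((3*R)*(-2)) = 1*(-6*R) = -6*R)
((39 + 43) + 6*5) - 56*w(-2) = ((39 + 43) + 6*5) - (-336)*(-2) = (82 + 30) - 56*12 = 112 - 672 = -560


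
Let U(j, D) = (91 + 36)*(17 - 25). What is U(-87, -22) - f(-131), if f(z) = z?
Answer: -885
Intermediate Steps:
U(j, D) = -1016 (U(j, D) = 127*(-8) = -1016)
U(-87, -22) - f(-131) = -1016 - 1*(-131) = -1016 + 131 = -885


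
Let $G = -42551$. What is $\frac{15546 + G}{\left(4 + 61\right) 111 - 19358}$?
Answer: $\frac{27005}{12143} \approx 2.2239$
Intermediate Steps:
$\frac{15546 + G}{\left(4 + 61\right) 111 - 19358} = \frac{15546 - 42551}{\left(4 + 61\right) 111 - 19358} = - \frac{27005}{65 \cdot 111 - 19358} = - \frac{27005}{7215 - 19358} = - \frac{27005}{-12143} = \left(-27005\right) \left(- \frac{1}{12143}\right) = \frac{27005}{12143}$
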